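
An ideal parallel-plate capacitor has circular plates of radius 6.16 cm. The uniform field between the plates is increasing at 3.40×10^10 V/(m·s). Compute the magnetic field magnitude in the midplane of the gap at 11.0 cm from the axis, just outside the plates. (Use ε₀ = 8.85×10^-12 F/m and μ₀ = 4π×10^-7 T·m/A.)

6.52×10^-9 T

I_d = ε₀ dΦ_E/dt = ε₀ πR² (dE/dt) = (8.85×10^-12)(0.01192)(3.40×10^10) = 3.587×10^-3 A through the full plate area.
With r > R the enclosed displacement current is the full I_d; B = μ₀ I_d / (2πr) = 6.52×10^-9 T.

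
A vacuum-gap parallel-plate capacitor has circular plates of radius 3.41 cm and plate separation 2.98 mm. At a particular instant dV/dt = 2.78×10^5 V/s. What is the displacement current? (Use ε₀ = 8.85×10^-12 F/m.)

E = V/d so dE/dt = (dV/dt)/d = 9.329×10^7 V/(m·s), and I_d = ε₀ A dE/dt = (8.85×10^-12)(3.653×10^-3)(9.329×10^7) = 3.02×10^-6 A.

3.02×10^-6 A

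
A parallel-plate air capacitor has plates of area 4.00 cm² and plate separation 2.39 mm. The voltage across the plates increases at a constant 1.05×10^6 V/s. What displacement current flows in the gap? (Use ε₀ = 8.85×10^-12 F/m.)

1.56×10^-6 A

The field between the plates is E = V/d, so dE/dt = (1.05×10^6)/(2.39×10^-3 m) = 4.393×10^8 V/(m·s).
I_d = ε₀ A (dE/dt) = (8.85×10^-12)(4.00×10^-4)(4.393×10^8) = 1.56×10^-6 A.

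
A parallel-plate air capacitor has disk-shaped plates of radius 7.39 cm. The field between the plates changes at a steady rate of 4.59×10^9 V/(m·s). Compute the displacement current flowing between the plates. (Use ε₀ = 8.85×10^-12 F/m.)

The displacement current is ε₀ times dΦ_E/dt = ε₀ A dE/dt = (8.85×10^-12)(0.01716)(4.59×10^9) = 6.97×10^-4 A.

6.97×10^-4 A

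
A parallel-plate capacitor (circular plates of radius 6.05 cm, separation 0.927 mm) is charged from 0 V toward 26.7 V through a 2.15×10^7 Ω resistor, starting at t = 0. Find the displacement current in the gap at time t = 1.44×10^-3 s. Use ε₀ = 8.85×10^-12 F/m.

6.75×10^-7 A

With C = ε₀A/d = (8.85×10^-12)(0.01150)/(9.27×10^-4) = 1.098×10^-10 F, the time constant is τ = RC = 2.361×10^-3 s, so t/τ = 0.6099 and e^(−t/τ) = 0.5434.
I_d = I_cond = (V₀/R) e^(−t/τ) = (1.242×10^-6)(0.5434) = 6.75×10^-7 A.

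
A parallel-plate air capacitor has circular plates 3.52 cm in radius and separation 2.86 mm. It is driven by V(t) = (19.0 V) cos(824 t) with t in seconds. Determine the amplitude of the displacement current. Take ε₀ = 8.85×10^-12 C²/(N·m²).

The displacement current equals the conduction current C dV/dt, which peaks at C V₀ ω.
With C = ε₀A/d = (8.85×10^-12)(3.893×10^-3)/(2.86×10^-3) = 1.205×10^-11 F and ω = 824 rad/s, I_d,max = (1.205×10^-11)(19.0)(824) = 1.89×10^-7 A.

1.89×10^-7 A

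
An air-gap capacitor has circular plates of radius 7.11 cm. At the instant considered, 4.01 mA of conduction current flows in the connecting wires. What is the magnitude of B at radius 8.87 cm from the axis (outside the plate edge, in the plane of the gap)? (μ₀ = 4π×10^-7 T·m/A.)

By continuity the displacement current in the gap matches the conduction current: I_d = 4.01×10^-3 A.
With r > R the enclosed displacement current is the full I_d; B = μ₀ I_d / (2πr) = 9.04×10^-9 T.

9.04×10^-9 T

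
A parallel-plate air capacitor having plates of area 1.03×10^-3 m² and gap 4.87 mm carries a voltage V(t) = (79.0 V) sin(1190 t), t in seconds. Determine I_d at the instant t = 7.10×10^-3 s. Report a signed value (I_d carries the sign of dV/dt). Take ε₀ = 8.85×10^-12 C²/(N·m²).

dV/dt = (79.0)(1190)·cos(8.449) = -5.269×10^4 V/s.
I_d = C dV/dt with C = ε₀A/d = (8.85×10^-12)(1.03×10^-3)/(4.87×10^-3) = 1.872×10^-12 F, so I_d = (1.872×10^-12)(-5.269×10^4) = -9.86×10^-8 A.

-9.86×10^-8 A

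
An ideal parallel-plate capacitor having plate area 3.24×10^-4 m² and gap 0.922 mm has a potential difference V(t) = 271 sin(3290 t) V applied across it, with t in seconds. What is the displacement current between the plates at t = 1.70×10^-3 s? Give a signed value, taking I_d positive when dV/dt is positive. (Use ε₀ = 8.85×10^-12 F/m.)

2.14×10^-6 A

dE/dt = (V₀ω/d)·cos(ωt) with ωt = 5.593 rad: (271)(3290)(0.7711)/(9.22×10^-4) = 7.457×10^8 V/(m·s).
I_d = ε₀ A dE/dt = (8.85×10^-12)(3.24×10^-4)(7.457×10^8) = 2.14×10^-6 A.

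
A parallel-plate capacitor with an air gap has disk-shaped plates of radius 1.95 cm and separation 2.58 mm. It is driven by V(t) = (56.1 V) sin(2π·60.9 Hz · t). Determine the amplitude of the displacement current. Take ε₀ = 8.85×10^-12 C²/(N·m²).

C = ε₀A/d = (8.85×10^-12)(1.195×10^-3)/(2.58×10^-3) = 4.099×10^-12 F; ω = 2πf = 382.6 rad/s.
I_d = C dV/dt, so |I_d|_max = C V₀ ω = (4.099×10^-12)(56.1)(382.6) = 8.80×10^-8 A.

8.80×10^-8 A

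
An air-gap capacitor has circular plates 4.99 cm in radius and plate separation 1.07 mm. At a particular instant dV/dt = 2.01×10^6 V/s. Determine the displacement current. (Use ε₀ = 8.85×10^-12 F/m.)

C = ε₀A/d = (8.85×10^-12)(7.823×10^-3)/(1.07×10^-3) = 6.470×10^-11 F.
I_d = C dV/dt = (6.470×10^-11)(2.01×10^6) = 1.30×10^-4 A.

1.30×10^-4 A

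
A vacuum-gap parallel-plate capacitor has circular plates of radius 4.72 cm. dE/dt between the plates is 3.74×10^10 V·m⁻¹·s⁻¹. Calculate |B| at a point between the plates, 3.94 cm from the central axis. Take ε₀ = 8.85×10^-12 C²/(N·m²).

Total displacement current: I_d = ε₀(πR²)(dE/dt) = (8.85×10^-12)(6.999×10^-3)(3.74×10^10) = 2.317×10^-3 A.
∮B·dl = μ₀ I_d,enc with I_d,enc = I_d r²/R² = 1.614×10^-3 A; so B = μ₀ I_d,enc/(2πr) = 8.19×10^-9 T.

8.19×10^-9 T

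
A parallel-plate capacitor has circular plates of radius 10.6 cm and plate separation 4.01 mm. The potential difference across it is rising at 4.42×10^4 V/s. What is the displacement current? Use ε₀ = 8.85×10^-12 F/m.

3.44×10^-6 A

The field between the plates is E = V/d, so dE/dt = (4.42×10^4)/(4.01×10^-3 m) = 1.102×10^7 V/(m·s).
I_d = ε₀ A (dE/dt) = (8.85×10^-12)(0.03530)(1.102×10^7) = 3.44×10^-6 A.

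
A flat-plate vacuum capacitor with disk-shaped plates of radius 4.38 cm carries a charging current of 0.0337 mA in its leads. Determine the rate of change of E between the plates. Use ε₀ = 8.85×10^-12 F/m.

6.32×10^8 V/(m·s)

Charge continuity gives I_d = I = 3.37×10^-5 A between the plates.
Since I_d = ε₀ A dE/dt, dE/dt = I_d/(ε₀A) = (3.37×10^-5)/((8.85×10^-12)(6.027×10^-3)) = 6.32×10^8 V/(m·s).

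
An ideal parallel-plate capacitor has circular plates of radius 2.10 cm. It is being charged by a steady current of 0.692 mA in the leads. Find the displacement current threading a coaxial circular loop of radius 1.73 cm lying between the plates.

By continuity the displacement current in the gap matches the conduction current: I_d = 6.92×10^-4 A.
Since J_d is uniform, the enclosed fraction is (r/R)² = 0.6787, giving I_d,enc = 4.70×10^-4 A.

4.70×10^-4 A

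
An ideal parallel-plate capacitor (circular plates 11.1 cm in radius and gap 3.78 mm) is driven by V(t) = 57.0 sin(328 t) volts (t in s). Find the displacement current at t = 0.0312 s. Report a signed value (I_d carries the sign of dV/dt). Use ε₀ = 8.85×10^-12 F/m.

-1.17×10^-6 A

dV/dt = (57.0)(328)·cos(10.2336) = -1.291×10^4 V/s.
I_d = C dV/dt with C = ε₀A/d = (8.85×10^-12)(0.03871)/(3.78×10^-3) = 9.063×10^-11 F, so I_d = (9.063×10^-11)(-1.291×10^4) = -1.17×10^-6 A.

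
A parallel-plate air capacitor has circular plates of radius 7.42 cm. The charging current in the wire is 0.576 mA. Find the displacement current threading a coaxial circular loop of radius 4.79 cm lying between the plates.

By continuity the displacement current in the gap matches the conduction current: I_d = 5.76×10^-4 A.
Through an area πr² the displacement current is I_d·(πr²/πR²) = I_d (r/R)² = 2.40×10^-4 A.

2.40×10^-4 A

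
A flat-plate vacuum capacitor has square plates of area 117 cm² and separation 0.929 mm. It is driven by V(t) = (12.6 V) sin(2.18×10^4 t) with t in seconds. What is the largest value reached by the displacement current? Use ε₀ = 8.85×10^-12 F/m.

3.06×10^-5 A

(dE/dt)_max = V₀ω/d = 2.957×10^8 V/(m·s); ω = 2.18×10^4 rad/s.
I_d,max = ε₀ A (dE/dt)_max = (8.85×10^-12)(0.0117)(2.957×10^8) = 3.06×10^-5 A.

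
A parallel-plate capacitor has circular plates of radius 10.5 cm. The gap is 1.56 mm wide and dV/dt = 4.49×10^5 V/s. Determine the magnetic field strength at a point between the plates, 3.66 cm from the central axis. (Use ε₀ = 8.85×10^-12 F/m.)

I_d = C dV/dt with C = ε₀πR²/d = 1.965×10^-10 F, so I_d = (1.965×10^-10)(4.49×10^5) = 8.823×10^-5 A.
An Ampèrian loop of radius r encloses a fraction (r/R)² of I_d. Then B·2πr = μ₀ I_d (r/R)², giving B = μ₀ I_d r/(2πR²) = 5.86×10^-11 T.

5.86×10^-11 T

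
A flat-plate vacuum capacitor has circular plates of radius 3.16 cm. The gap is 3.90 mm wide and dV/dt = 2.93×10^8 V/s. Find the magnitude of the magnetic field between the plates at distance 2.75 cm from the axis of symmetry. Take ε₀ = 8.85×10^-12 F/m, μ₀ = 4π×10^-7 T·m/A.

1.15×10^-8 T

I_d = C dV/dt with C = ε₀πR²/d = 7.119×10^-12 F, so I_d = (7.119×10^-12)(2.93×10^8) = 2.086×10^-3 A.
For r < R the Ampère–Maxwell law gives B(2πr) = μ₀ I_d (r²/R²), so B = μ₀ I_d r/(2πR²) = (4π×10^-7)(2.086×10^-3)(0.0275)/(2π·0.0316²) = 1.15×10^-8 T.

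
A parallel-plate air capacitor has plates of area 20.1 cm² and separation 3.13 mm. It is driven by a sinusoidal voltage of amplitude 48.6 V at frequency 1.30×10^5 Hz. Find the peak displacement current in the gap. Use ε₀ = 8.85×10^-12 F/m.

The displacement current equals the conduction current C dV/dt, which peaks at C V₀ ω.
With C = ε₀A/d = (8.85×10^-12)(2.01×10^-3)/(3.13×10^-3) = 5.683×10^-12 F and ω = 2πf = 8.168×10^5 rad/s, I_d,max = (5.683×10^-12)(48.6)(8.168×10^5) = 2.26×10^-4 A.

2.26×10^-4 A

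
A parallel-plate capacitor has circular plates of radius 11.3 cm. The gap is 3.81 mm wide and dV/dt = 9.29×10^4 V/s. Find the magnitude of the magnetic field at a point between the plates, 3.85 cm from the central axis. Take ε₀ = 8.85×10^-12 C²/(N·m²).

I_d = C dV/dt with C = ε₀πR²/d = 9.317×10^-11 F, so I_d = (9.317×10^-11)(9.29×10^4) = 8.655×10^-6 A.
∮B·dl = μ₀ I_d,enc with I_d,enc = I_d r²/R² = 1.005×10^-6 A; so B = μ₀ I_d,enc/(2πr) = 5.22×10^-12 T.

5.22×10^-12 T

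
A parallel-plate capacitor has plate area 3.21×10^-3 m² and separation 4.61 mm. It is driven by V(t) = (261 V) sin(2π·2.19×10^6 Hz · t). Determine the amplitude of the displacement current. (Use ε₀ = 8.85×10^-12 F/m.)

0.0221 A

C = ε₀A/d = (8.85×10^-12)(3.21×10^-3)/(4.61×10^-3) = 6.162×10^-12 F; ω = 2πf = 1.376×10^7 rad/s.
I_d = C dV/dt, so |I_d|_max = C V₀ ω = (6.162×10^-12)(261)(1.376×10^7) = 0.0221 A.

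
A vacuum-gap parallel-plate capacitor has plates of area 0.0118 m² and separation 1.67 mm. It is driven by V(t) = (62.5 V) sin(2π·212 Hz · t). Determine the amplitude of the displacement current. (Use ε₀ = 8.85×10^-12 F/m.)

The displacement current equals the conduction current C dV/dt, which peaks at C V₀ ω.
With C = ε₀A/d = (8.85×10^-12)(0.0118)/(1.67×10^-3) = 6.253×10^-11 F and ω = 2πf = 1332 rad/s, I_d,max = (6.253×10^-11)(62.5)(1332) = 5.21×10^-6 A.

5.21×10^-6 A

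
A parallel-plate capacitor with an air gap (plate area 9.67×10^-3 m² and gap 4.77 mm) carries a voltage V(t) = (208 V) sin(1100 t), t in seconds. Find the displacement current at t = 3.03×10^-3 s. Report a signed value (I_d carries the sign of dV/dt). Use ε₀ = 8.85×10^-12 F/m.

C = ε₀A/d = (8.85×10^-12)(9.67×10^-3)/(4.77×10^-3) = 1.794×10^-11 F. dV/dt = V₀ω·cos(ωt); at ωt = 3.333 rad this factor is -0.9817.
I_d = C dV/dt = (1.794×10^-11)(208)(1100)(-0.9817) = -4.03×10^-6 A.

-4.03×10^-6 A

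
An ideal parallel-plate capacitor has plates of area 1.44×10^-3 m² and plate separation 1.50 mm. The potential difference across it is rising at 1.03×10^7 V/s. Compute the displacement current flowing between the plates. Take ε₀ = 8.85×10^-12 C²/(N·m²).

8.75×10^-5 A

The displacement current equals the charging current C dV/dt. With C = ε₀A/d = (8.85×10^-12)(1.44×10^-3)/(1.50×10^-3) = 8.496×10^-12 F, I_d = (8.496×10^-12)(1.03×10^7) = 8.75×10^-5 A.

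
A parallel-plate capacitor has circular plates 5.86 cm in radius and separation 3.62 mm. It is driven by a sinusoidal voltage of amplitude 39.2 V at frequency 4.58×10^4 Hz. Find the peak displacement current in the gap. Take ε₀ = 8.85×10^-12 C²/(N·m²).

(dE/dt)_max = V₀ω/d = 3.117×10^9 V/(m·s); ω = 2πf = 2.878×10^5 rad/s.
I_d,max = ε₀ A (dE/dt)_max = (8.85×10^-12)(0.01079)(3.117×10^9) = 2.98×10^-4 A.

2.98×10^-4 A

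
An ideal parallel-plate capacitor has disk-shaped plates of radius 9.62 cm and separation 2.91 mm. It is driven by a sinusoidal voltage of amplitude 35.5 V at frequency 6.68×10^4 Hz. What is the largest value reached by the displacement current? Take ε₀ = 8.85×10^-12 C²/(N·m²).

1.32×10^-3 A

(dE/dt)_max = V₀ω/d = 5.120×10^9 V/(m·s); ω = 2πf = 4.197×10^5 rad/s.
I_d,max = ε₀ A (dE/dt)_max = (8.85×10^-12)(0.02907)(5.120×10^9) = 1.32×10^-3 A.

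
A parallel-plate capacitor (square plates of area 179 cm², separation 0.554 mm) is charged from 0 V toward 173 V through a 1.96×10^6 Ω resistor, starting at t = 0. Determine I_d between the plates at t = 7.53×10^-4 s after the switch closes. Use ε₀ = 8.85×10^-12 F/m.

2.30×10^-5 A

C = ε₀A/d = (8.85×10^-12)(0.0179)/(5.54×10^-4) = 2.859×10^-10 F and τ = RC = 5.604×10^-4 s. I_d in the gap equals the RC charging current.
I_d(t) = (V₀/R) e^(−t/τ) = 8.827×10^-5 · e^(−1.344) = 2.30×10^-5 A.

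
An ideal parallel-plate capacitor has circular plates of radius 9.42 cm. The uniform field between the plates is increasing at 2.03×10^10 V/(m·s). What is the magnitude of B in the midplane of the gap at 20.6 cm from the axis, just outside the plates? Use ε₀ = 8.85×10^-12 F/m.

4.86×10^-9 T

Through the whole plate area (πR² = 0.02788 m²), I_d = ε₀ πR² dE/dt = 5.009×10^-3 A.
For r ≥ R the full I_d is enclosed: B = μ₀ I_d/(2πr) = (4π×10^-7)(5.009×10^-3)/(2π·0.206) = 4.86×10^-9 T.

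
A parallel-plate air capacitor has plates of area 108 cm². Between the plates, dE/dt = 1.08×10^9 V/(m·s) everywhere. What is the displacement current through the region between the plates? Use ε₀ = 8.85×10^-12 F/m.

The displacement current is ε₀ times dΦ_E/dt = ε₀ A dE/dt = (8.85×10^-12)(0.0108)(1.08×10^9) = 1.03×10^-4 A.

1.03×10^-4 A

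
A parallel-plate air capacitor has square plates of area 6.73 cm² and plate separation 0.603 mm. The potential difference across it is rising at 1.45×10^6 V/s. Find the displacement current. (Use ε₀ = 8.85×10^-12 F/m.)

1.43×10^-5 A

The field between the plates is E = V/d, so dE/dt = (1.45×10^6)/(6.03×10^-4 m) = 2.405×10^9 V/(m·s).
I_d = ε₀ A (dE/dt) = (8.85×10^-12)(6.73×10^-4)(2.405×10^9) = 1.43×10^-5 A.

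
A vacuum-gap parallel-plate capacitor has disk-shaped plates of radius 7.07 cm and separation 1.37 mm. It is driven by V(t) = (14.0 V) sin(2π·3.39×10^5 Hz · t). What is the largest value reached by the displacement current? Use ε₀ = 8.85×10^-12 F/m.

3.02×10^-3 A

(dE/dt)_max = V₀ω/d = 2.177×10^10 V/(m·s); ω = 2πf = 2.130×10^6 rad/s.
I_d,max = ε₀ A (dE/dt)_max = (8.85×10^-12)(0.01570)(2.177×10^10) = 3.02×10^-3 A.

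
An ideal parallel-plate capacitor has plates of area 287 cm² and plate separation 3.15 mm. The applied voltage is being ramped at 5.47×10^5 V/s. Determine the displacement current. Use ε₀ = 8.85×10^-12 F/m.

4.41×10^-5 A

C = ε₀A/d = (8.85×10^-12)(0.0287)/(3.15×10^-3) = 8.063×10^-11 F.
I_d = C dV/dt = (8.063×10^-11)(5.47×10^5) = 4.41×10^-5 A.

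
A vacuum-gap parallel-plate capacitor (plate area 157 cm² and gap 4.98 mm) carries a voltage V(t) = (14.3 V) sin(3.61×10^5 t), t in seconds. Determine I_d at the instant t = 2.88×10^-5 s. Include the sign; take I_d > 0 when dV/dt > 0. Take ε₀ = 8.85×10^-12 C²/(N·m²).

dV/dt = (14.3)(3.61×10^5)·cos(10.3968) = -2.910×10^6 V/s.
I_d = C dV/dt with C = ε₀A/d = (8.85×10^-12)(0.0157)/(4.98×10^-3) = 2.790×10^-11 F, so I_d = (2.790×10^-11)(-2.910×10^6) = -8.12×10^-5 A.

-8.12×10^-5 A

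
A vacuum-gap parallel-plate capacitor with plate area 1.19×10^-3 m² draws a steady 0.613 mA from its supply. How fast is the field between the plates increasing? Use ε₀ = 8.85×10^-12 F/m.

5.82×10^10 V/(m·s)

By continuity, I_d in the gap equals the 0.613 mA flowing in the wire.
Then dE/dt = I_d/(ε₀A) = 5.82×10^10 V/(m·s).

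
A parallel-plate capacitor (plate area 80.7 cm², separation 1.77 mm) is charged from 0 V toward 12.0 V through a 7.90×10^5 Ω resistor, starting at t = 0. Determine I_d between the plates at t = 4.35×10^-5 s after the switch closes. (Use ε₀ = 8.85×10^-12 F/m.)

With C = ε₀A/d = (8.85×10^-12)(8.07×10^-3)/(1.77×10^-3) = 4.035×10^-11 F, the time constant is τ = RC = 3.188×10^-5 s, so t/τ = 1.364 and e^(−t/τ) = 0.2556.
I_d = I_cond = (V₀/R) e^(−t/τ) = (1.519×10^-5)(0.2556) = 3.88×10^-6 A.

3.88×10^-6 A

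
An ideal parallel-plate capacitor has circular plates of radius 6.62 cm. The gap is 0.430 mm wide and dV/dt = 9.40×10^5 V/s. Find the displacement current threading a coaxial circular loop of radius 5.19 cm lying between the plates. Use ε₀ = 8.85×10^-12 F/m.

1.64×10^-4 A

With E = V/d, dE/dt = 2.186×10^9 V/(m·s) and πR² = 0.01377 m², giving I_d = ε₀ πR² dE/dt = 2.664×10^-4 A.
Through an area πr² the displacement current is I_d·(πr²/πR²) = I_d (r/R)² = 1.64×10^-4 A.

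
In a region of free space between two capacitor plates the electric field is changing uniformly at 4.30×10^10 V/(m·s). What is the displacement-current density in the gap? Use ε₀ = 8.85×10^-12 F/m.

J_d = ε₀ ∂E/∂t, so J_d = 0.381 A/m².

0.381 A/m²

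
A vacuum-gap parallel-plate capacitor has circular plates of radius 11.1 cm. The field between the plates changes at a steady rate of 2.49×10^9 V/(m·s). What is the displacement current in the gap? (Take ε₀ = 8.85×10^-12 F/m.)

8.53×10^-4 A

The displacement current is ε₀ times dΦ_E/dt = ε₀ A dE/dt = (8.85×10^-12)(0.03871)(2.49×10^9) = 8.53×10^-4 A.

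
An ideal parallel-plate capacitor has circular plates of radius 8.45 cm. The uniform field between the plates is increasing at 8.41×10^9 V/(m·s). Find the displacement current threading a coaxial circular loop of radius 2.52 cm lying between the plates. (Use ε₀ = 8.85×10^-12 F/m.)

1.48×10^-4 A

Total displacement current: I_d = ε₀(πR²)(dE/dt) = (8.85×10^-12)(0.02243)(8.41×10^9) = 1.669×10^-3 A.
Since J_d is uniform, the enclosed fraction is (r/R)² = 0.08894, giving I_d,enc = 1.48×10^-4 A.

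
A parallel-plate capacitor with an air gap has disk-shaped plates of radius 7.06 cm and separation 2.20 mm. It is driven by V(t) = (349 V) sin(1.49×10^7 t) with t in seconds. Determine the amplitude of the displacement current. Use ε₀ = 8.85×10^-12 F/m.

0.328 A

(dE/dt)_max = V₀ω/d = 2.364×10^12 V/(m·s); ω = 1.49×10^7 rad/s.
I_d,max = ε₀ A (dE/dt)_max = (8.85×10^-12)(0.01566)(2.364×10^12) = 0.328 A.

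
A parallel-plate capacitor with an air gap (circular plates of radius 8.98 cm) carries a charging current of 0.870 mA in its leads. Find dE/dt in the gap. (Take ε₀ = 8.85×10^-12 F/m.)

The displacement current between the plates equals the conduction current, I_d = 0.870 mA.
Then dE/dt = I_d/(ε₀A) = 3.88×10^9 V/(m·s).

3.88×10^9 V/(m·s)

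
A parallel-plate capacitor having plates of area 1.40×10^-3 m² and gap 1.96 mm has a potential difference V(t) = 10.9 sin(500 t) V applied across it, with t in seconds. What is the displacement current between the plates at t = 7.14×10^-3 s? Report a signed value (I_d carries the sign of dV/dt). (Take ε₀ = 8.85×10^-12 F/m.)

dE/dt = (V₀ω/d)·cos(ωt) with ωt = 3.57 rad: (10.9)(500)(-0.9096)/(1.96×10^-3) = -2.529×10^6 V/(m·s).
I_d = ε₀ A dE/dt = (8.85×10^-12)(1.40×10^-3)(-2.529×10^6) = -3.13×10^-8 A.

-3.13×10^-8 A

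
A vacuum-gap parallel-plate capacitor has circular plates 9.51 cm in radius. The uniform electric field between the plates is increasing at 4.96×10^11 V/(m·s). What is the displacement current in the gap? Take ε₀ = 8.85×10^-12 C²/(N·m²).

With a uniform field, Φ_E = EA, so I_d = ε₀ A dE/dt = 0.125 A.

0.125 A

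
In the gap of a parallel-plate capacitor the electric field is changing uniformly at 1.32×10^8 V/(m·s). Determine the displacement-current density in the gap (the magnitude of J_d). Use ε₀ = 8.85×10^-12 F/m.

J_d = ε₀ ∂E/∂t, so J_d = 1.17×10^-3 A/m².

1.17×10^-3 A/m²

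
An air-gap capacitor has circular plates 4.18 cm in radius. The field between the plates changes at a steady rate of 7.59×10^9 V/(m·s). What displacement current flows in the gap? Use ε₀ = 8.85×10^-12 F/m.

3.69×10^-4 A

With a uniform field, Φ_E = EA, so I_d = ε₀ A dE/dt = 3.69×10^-4 A.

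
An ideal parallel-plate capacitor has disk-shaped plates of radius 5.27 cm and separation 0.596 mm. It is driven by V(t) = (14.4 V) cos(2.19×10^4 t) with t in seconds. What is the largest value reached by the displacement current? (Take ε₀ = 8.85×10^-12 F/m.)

4.09×10^-5 A

C = ε₀A/d = (8.85×10^-12)(8.725×10^-3)/(5.96×10^-4) = 1.296×10^-10 F; ω = 2.19×10^4 rad/s.
I_d = C dV/dt, so |I_d|_max = C V₀ ω = (1.296×10^-10)(14.4)(2.19×10^4) = 4.09×10^-5 A.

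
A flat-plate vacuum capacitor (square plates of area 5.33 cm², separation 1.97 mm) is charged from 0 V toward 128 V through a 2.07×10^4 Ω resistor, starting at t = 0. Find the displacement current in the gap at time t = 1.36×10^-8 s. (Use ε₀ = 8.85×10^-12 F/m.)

C = ε₀A/d = (8.85×10^-12)(5.33×10^-4)/(1.97×10^-3) = 2.394×10^-12 F, so τ = RC = 4.956×10^-8 s.
The conduction current is I(t) = (V₀/R) e^(−t/τ), and the displacement current between the plates equals it.
t/τ = 0.2744; I_d = (128/2.07×10^4) · e^(−0.2744) = (6.184×10^-3)(0.7600) = 4.70×10^-3 A.

4.70×10^-3 A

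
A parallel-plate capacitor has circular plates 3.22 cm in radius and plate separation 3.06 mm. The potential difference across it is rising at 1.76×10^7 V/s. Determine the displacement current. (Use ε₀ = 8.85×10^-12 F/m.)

The displacement current equals the charging current C dV/dt. With C = ε₀A/d = (8.85×10^-12)(3.257×10^-3)/(3.06×10^-3) = 9.420×10^-12 F, I_d = (9.420×10^-12)(1.76×10^7) = 1.66×10^-4 A.

1.66×10^-4 A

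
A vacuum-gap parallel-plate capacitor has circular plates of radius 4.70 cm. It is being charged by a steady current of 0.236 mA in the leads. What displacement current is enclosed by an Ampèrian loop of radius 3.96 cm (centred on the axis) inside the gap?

By continuity the displacement current in the gap matches the conduction current: I_d = 2.36×10^-4 A.
Through an area πr² the displacement current is I_d·(πr²/πR²) = I_d (r/R)² = 1.68×10^-4 A.

1.68×10^-4 A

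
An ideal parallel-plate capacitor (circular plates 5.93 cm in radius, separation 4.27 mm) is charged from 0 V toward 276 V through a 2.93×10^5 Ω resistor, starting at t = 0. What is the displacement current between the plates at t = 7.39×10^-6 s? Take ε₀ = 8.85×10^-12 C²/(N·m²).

3.13×10^-4 A

With C = ε₀A/d = (8.85×10^-12)(0.01105)/(4.27×10^-3) = 2.290×10^-11 F, the time constant is τ = RC = 6.710×10^-6 s, so t/τ = 1.101 and e^(−t/τ) = 0.3325.
I_d = I_cond = (V₀/R) e^(−t/τ) = (9.420×10^-4)(0.3325) = 3.13×10^-4 A.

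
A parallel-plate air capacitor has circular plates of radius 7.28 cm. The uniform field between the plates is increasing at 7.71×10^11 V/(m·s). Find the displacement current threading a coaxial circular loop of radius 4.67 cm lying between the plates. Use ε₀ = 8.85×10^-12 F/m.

Through the whole plate area (πR² = 0.01665 m²), I_d = ε₀ πR² dE/dt = 0.1136 A.
Through an area πr² the displacement current is I_d·(πr²/πR²) = I_d (r/R)² = 0.0467 A.

0.0467 A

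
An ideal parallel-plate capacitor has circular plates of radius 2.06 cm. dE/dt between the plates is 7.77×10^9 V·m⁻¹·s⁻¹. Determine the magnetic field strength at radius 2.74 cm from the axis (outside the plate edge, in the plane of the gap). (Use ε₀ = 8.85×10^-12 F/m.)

Total displacement current: I_d = ε₀(πR²)(dE/dt) = (8.85×10^-12)(1.333×10^-3)(7.77×10^9) = 9.166×10^-5 A.
Outside the plates the loop encloses all of I_d, so B·2πr = μ₀ I_d and B = 6.69×10^-10 T.

6.69×10^-10 T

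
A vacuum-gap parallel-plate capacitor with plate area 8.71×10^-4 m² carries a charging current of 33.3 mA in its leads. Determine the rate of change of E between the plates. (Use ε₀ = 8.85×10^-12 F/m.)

4.32×10^12 V/(m·s)

By continuity, I_d in the gap equals the 33.3 mA flowing in the wire.
Since I_d = ε₀ A dE/dt, dE/dt = I_d/(ε₀A) = (0.0333)/((8.85×10^-12)(8.71×10^-4)) = 4.32×10^12 V/(m·s).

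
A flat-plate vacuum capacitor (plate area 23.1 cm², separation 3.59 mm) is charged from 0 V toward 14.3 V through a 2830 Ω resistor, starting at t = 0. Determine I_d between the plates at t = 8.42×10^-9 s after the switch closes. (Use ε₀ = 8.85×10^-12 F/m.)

With C = ε₀A/d = (8.85×10^-12)(2.31×10^-3)/(3.59×10^-3) = 5.695×10^-12 F, the time constant is τ = RC = 1.612×10^-8 s, so t/τ = 0.5223 and e^(−t/τ) = 0.5932.
I_d = I_cond = (V₀/R) e^(−t/τ) = (5.053×10^-3)(0.5932) = 3.00×10^-3 A.

3.00×10^-3 A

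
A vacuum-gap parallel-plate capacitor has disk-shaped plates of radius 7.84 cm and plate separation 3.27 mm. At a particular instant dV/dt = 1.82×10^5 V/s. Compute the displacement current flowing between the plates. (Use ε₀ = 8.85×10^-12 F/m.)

The field between the plates is E = V/d, so dE/dt = (1.82×10^5)/(3.27×10^-3 m) = 5.566×10^7 V/(m·s).
I_d = ε₀ A (dE/dt) = (8.85×10^-12)(0.01931)(5.566×10^7) = 9.51×10^-6 A.

9.51×10^-6 A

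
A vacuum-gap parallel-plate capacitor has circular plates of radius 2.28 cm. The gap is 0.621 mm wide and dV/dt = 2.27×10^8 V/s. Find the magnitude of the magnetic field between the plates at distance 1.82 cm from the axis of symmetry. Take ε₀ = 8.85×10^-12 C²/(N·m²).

I_d = C dV/dt with C = ε₀πR²/d = 2.327×10^-11 F, so I_d = (2.327×10^-11)(2.27×10^8) = 5.282×10^-3 A.
For r < R the Ampère–Maxwell law gives B(2πr) = μ₀ I_d (r²/R²), so B = μ₀ I_d r/(2πR²) = (4π×10^-7)(5.282×10^-3)(0.0182)/(2π·0.0228²) = 3.70×10^-8 T.

3.70×10^-8 T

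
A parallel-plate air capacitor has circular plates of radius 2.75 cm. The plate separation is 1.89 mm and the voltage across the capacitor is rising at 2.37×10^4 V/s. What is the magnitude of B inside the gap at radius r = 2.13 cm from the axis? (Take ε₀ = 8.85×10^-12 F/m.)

1.49×10^-12 T

I_d = C dV/dt with C = ε₀πR²/d = 1.113×10^-11 F, so I_d = (1.113×10^-11)(2.37×10^4) = 2.638×10^-7 A.
∮B·dl = μ₀ I_d,enc with I_d,enc = I_d r²/R² = 1.583×10^-7 A; so B = μ₀ I_d,enc/(2πr) = 1.49×10^-12 T.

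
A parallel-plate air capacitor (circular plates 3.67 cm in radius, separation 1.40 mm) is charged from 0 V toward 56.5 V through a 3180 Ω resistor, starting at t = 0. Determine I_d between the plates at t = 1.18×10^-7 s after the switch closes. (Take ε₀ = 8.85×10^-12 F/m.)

4.44×10^-3 A

With C = ε₀A/d = (8.85×10^-12)(4.231×10^-3)/(1.40×10^-3) = 2.675×10^-11 F, the time constant is τ = RC = 8.507×10^-8 s, so t/τ = 1.387 and e^(−t/τ) = 0.2498.
I_d = I_cond = (V₀/R) e^(−t/τ) = (0.01777)(0.2498) = 4.44×10^-3 A.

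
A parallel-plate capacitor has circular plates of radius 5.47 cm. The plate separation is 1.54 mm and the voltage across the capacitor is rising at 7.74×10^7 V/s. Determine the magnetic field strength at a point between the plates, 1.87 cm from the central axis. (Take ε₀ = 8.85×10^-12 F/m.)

dE/dt = (dV/dt)/d = 5.026×10^10 V/(m·s); I_d = ε₀(πR²)(dE/dt) = (8.85×10^-12)(9.400×10^-3)(5.026×10^10) = 4.181×10^-3 A.
∮B·dl = μ₀ I_d,enc with I_d,enc = I_d r²/R² = 4.886×10^-4 A; so B = μ₀ I_d,enc/(2πr) = 5.23×10^-9 T.

5.23×10^-9 T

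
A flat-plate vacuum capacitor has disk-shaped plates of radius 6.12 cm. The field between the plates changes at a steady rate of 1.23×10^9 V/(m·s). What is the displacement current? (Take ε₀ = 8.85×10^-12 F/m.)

1.28×10^-4 A

With a uniform field, Φ_E = EA, so I_d = ε₀ A dE/dt = 1.28×10^-4 A.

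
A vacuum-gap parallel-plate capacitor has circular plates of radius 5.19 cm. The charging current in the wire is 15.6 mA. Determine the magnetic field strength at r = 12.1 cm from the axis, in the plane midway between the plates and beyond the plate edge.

2.58×10^-8 T

Between the plates the displacement current equals the wire current: I_d = 15.6 mA = 0.0156 A.
For r ≥ R the full I_d is enclosed: B = μ₀ I_d/(2πr) = (4π×10^-7)(0.0156)/(2π·0.121) = 2.58×10^-8 T.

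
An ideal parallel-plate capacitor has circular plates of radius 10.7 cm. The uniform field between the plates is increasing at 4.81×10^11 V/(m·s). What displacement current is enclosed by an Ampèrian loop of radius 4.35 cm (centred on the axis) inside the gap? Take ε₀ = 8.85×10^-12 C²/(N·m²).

Total displacement current: I_d = ε₀(πR²)(dE/dt) = (8.85×10^-12)(0.03597)(4.81×10^11) = 0.1531 A.
Since J_d is uniform, the enclosed fraction is (r/R)² = 0.1653, giving I_d,enc = 0.0253 A.

0.0253 A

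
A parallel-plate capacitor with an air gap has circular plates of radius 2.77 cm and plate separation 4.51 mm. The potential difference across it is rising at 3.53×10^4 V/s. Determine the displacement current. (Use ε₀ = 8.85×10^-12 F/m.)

The field between the plates is E = V/d, so dE/dt = (3.53×10^4)/(4.51×10^-3 m) = 7.827×10^6 V/(m·s).
I_d = ε₀ A (dE/dt) = (8.85×10^-12)(2.411×10^-3)(7.827×10^6) = 1.67×10^-7 A.

1.67×10^-7 A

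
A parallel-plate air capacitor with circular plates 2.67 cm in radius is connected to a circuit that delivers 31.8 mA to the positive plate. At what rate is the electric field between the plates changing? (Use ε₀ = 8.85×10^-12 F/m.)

By continuity, I_d in the gap equals the 31.8 mA flowing in the wire.
Inverting I_d = ε₀ A dE/dt gives dE/dt = 0.0318 / (8.85×10^-12 · 2.240×10^-3) = 1.60×10^12 V/(m·s).

1.60×10^12 V/(m·s)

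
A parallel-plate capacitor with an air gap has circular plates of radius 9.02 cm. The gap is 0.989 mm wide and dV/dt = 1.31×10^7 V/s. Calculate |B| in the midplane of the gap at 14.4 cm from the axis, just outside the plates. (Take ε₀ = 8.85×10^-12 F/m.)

4.16×10^-9 T

dE/dt = (dV/dt)/d = 1.325×10^10 V/(m·s); I_d = ε₀(πR²)(dE/dt) = (8.85×10^-12)(0.02556)(1.325×10^10) = 2.997×10^-3 A.
Outside the plates the loop encloses all of I_d, so B·2πr = μ₀ I_d and B = 4.16×10^-9 T.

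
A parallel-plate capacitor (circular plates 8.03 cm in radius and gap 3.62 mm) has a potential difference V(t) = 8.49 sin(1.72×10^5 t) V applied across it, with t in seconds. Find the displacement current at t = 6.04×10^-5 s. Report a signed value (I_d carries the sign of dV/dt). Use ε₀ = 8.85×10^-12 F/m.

-4.12×10^-5 A

dE/dt = (V₀ω/d)·cos(ωt) with ωt = 10.3888 rad: (8.49)(1.72×10^5)(-0.5702)/(3.62×10^-3) = -2.300×10^8 V/(m·s).
I_d = ε₀ A dE/dt = (8.85×10^-12)(0.02026)(-2.300×10^8) = -4.12×10^-5 A.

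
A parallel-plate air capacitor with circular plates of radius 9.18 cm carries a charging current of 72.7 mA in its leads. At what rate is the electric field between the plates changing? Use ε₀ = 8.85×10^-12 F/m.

3.10×10^11 V/(m·s)

Charge continuity gives I_d = I = 0.0727 A between the plates.
Since I_d = ε₀ A dE/dt, dE/dt = I_d/(ε₀A) = (0.0727)/((8.85×10^-12)(0.02647)) = 3.10×10^11 V/(m·s).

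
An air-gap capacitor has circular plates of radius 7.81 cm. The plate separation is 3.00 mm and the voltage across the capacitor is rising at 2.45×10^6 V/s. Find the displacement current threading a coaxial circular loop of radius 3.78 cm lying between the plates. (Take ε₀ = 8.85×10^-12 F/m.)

3.24×10^-5 A

dE/dt = (dV/dt)/d = 8.167×10^8 V/(m·s); I_d = ε₀(πR²)(dE/dt) = (8.85×10^-12)(0.01916)(8.167×10^8) = 1.385×10^-4 A.
The field is uniform, so I_d,enc = I_d (r/R)² = (1.385×10^-4)(3.78/7.81)² = 3.24×10^-5 A.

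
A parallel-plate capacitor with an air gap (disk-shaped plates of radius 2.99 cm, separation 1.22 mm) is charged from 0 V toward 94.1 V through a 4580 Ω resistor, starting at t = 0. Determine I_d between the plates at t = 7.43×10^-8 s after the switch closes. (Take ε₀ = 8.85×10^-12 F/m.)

9.27×10^-3 A

C = ε₀A/d = (8.85×10^-12)(2.809×10^-3)/(1.22×10^-3) = 2.038×10^-11 F, so τ = RC = 9.334×10^-8 s.
The conduction current is I(t) = (V₀/R) e^(−t/τ), and the displacement current between the plates equals it.
t/τ = 0.7960; I_d = (94.1/4580) · e^(−0.7960) = (0.02055)(0.4511) = 9.27×10^-3 A.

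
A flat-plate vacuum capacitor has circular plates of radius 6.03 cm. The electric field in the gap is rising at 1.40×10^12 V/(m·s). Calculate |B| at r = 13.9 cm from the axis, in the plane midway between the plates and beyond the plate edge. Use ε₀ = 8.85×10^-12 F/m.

Through the whole plate area (πR² = 0.01142 m²), I_d = ε₀ πR² dE/dt = 0.1415 A.
With r > R the enclosed displacement current is the full I_d; B = μ₀ I_d / (2πr) = 2.04×10^-7 T.

2.04×10^-7 T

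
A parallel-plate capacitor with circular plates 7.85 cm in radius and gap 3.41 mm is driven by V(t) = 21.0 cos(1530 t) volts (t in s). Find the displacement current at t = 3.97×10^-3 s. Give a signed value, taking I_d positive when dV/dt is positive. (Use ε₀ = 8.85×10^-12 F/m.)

3.35×10^-7 A

dE/dt = (V₀ω/d)·−sin(ωt) with ωt = 6.0741 rad: (21.0)(1530)(0.2076)/(3.41×10^-3) = 1.956×10^6 V/(m·s).
I_d = ε₀ A dE/dt = (8.85×10^-12)(0.01936)(1.956×10^6) = 3.35×10^-7 A.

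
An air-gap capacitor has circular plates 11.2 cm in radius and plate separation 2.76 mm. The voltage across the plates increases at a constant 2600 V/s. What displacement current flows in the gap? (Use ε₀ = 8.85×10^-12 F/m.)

3.29×10^-7 A

The field between the plates is E = V/d, so dE/dt = (2600)/(2.76×10^-3 m) = 9.420×10^5 V/(m·s).
I_d = ε₀ A (dE/dt) = (8.85×10^-12)(0.03941)(9.420×10^5) = 3.29×10^-7 A.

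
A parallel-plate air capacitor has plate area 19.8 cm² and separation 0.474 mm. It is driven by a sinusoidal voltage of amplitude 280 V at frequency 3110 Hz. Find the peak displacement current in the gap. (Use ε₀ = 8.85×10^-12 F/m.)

2.02×10^-4 A

C = ε₀A/d = (8.85×10^-12)(1.98×10^-3)/(4.74×10^-4) = 3.697×10^-11 F; ω = 2πf = 1.954×10^4 rad/s.
I_d = C dV/dt, so |I_d|_max = C V₀ ω = (3.697×10^-11)(280)(1.954×10^4) = 2.02×10^-4 A.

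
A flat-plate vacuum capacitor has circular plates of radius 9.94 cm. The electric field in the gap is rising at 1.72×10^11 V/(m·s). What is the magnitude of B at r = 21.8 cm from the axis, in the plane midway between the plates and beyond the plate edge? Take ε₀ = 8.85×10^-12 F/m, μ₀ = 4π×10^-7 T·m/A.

4.33×10^-8 T

I_d = ε₀ dΦ_E/dt = ε₀ πR² (dE/dt) = (8.85×10^-12)(0.03104)(1.72×10^11) = 0.04725 A through the full plate area.
Outside the plates the loop encloses all of I_d, so B·2πr = μ₀ I_d and B = 4.33×10^-8 T.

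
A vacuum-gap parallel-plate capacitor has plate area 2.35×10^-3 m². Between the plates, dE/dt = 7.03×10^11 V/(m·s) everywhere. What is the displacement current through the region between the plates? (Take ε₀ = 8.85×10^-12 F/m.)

I_d = ε₀ A (dE/dt) = (8.85×10^-12)(2.35×10^-3 m²)(7.03×10^11) = 0.0146 A.

0.0146 A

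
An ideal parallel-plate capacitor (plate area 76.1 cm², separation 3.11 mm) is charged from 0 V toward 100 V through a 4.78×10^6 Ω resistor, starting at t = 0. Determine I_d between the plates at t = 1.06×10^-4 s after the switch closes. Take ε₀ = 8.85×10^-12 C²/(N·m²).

With C = ε₀A/d = (8.85×10^-12)(7.61×10^-3)/(3.11×10^-3) = 2.166×10^-11 F, the time constant is τ = RC = 1.035×10^-4 s, so t/τ = 1.024 and e^(−t/τ) = 0.3592.
I_d = I_cond = (V₀/R) e^(−t/τ) = (2.092×10^-5)(0.3592) = 7.51×10^-6 A.

7.51×10^-6 A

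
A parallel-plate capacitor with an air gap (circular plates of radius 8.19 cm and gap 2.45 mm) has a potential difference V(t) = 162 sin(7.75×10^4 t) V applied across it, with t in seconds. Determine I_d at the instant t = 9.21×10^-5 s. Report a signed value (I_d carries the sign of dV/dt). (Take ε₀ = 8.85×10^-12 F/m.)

6.27×10^-4 A

dE/dt = (V₀ω/d)·cos(ωt) with ωt = 7.13775 rad: (162)(7.75×10^4)(0.6565)/(2.45×10^-3) = 3.364×10^9 V/(m·s).
I_d = ε₀ A dE/dt = (8.85×10^-12)(0.02107)(3.364×10^9) = 6.27×10^-4 A.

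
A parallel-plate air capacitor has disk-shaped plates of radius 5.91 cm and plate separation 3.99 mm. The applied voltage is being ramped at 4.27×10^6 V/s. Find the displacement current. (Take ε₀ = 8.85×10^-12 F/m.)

1.04×10^-4 A

C = ε₀A/d = (8.85×10^-12)(0.01097)/(3.99×10^-3) = 2.433×10^-11 F.
I_d = C dV/dt = (2.433×10^-11)(4.27×10^6) = 1.04×10^-4 A.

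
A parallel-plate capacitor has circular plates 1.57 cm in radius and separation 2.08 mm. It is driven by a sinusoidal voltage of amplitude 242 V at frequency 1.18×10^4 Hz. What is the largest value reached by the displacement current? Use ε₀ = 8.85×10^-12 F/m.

5.91×10^-5 A

The displacement current equals the conduction current C dV/dt, which peaks at C V₀ ω.
With C = ε₀A/d = (8.85×10^-12)(7.744×10^-4)/(2.08×10^-3) = 3.295×10^-12 F and ω = 2πf = 7.414×10^4 rad/s, I_d,max = (3.295×10^-12)(242)(7.414×10^4) = 5.91×10^-5 A.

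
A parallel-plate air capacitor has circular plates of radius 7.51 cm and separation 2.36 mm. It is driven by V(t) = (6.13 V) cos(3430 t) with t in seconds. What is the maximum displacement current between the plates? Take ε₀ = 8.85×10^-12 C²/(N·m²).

C = ε₀A/d = (8.85×10^-12)(0.01772)/(2.36×10^-3) = 6.645×10^-11 F; ω = 3430 rad/s.
I_d = C dV/dt, so |I_d|_max = C V₀ ω = (6.645×10^-11)(6.13)(3430) = 1.40×10^-6 A.

1.40×10^-6 A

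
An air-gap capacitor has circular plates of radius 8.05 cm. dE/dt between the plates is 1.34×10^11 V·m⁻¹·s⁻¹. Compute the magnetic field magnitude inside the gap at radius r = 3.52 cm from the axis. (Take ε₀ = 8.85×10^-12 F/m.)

2.62×10^-8 T

I_d = ε₀ dΦ_E/dt = ε₀ πR² (dE/dt) = (8.85×10^-12)(0.02036)(1.34×10^11) = 0.02414 A through the full plate area.
For r < R the Ampère–Maxwell law gives B(2πr) = μ₀ I_d (r²/R²), so B = μ₀ I_d r/(2πR²) = (4π×10^-7)(0.02414)(0.0352)/(2π·0.0805²) = 2.62×10^-8 T.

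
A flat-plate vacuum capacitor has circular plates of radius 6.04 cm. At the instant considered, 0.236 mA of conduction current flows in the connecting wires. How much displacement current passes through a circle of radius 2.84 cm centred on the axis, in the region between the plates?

5.22×10^-5 A

By continuity the displacement current in the gap matches the conduction current: I_d = 2.36×10^-4 A.
Since J_d is uniform, the enclosed fraction is (r/R)² = 0.2211, giving I_d,enc = 5.22×10^-5 A.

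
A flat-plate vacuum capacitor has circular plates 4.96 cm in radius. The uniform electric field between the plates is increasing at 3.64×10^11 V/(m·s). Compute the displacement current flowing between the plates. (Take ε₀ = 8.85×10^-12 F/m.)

0.0249 A

I_d = ε₀ A (dE/dt) = (8.85×10^-12)(7.729×10^-3 m²)(3.64×10^11) = 0.0249 A.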